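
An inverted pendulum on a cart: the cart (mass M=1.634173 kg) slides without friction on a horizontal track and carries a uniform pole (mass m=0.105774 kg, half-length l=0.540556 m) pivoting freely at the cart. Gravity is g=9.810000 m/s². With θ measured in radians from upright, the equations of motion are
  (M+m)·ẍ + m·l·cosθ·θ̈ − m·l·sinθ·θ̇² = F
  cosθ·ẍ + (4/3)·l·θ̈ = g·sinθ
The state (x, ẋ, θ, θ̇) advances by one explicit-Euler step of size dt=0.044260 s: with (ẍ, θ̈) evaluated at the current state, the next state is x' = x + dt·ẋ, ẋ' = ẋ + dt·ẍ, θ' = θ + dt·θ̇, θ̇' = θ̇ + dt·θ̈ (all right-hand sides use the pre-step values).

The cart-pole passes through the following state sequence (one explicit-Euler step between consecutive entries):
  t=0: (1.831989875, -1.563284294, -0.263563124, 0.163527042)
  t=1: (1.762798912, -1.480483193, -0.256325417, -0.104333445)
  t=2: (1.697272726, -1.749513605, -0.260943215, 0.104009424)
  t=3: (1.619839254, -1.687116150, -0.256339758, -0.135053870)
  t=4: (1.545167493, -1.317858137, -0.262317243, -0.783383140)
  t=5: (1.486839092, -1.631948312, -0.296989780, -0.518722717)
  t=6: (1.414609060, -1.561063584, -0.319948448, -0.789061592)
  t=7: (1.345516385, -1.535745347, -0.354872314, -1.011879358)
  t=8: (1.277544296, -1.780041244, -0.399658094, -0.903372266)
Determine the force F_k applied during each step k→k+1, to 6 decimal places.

step 0→1:
  ẍ = (ẋ'−ẋ)/dt = (-1.480483193−-1.563284294)/0.044260 = 1.870789
  θ̈ = (θ̇'−θ̇)/dt = (-0.104333445−0.163527042)/0.044260 = -6.051977
  sinθ=-0.260522, cosθ=0.965468
  F = (M+m)·ẍ + m·l·cosθ·θ̈ − m·l·sinθ·θ̇² = 3.255073 + -0.334083 − -0.000398 = 2.921388
step 1→2:
  ẍ = (ẋ'−ẋ)/dt = (-1.749513605−-1.480483193)/0.044260 = -6.078410
  θ̈ = (θ̇'−θ̇)/dt = (0.104009424−-0.104333445)/0.044260 = 4.707250
  sinθ=-0.253528, cosθ=0.967328
  F = (M+m)·ẍ + m·l·cosθ·θ̈ − m·l·sinθ·θ̇² = -10.576111 + 0.260352 − -0.000158 = -10.315601
step 2→3:
  ẍ = (ẋ'−ẋ)/dt = (-1.687116150−-1.749513605)/0.044260 = 1.409793
  θ̈ = (θ̇'−θ̇)/dt = (-0.135053870−0.104009424)/0.044260 = -5.401340
  sinθ=-0.257992, cosθ=0.966147
  F = (M+m)·ẍ + m·l·cosθ·θ̈ − m·l·sinθ·θ̇² = 2.452966 + -0.298376 − -0.000160 = 2.154749
step 3→4:
  ẍ = (ẋ'−ẋ)/dt = (-1.317858137−-1.687116150)/0.044260 = 8.342928
  θ̈ = (θ̇'−θ̇)/dt = (-0.783383140−-0.135053870)/0.044260 = -14.648199
  sinθ=-0.253542, cosθ=0.967324
  F = (M+m)·ẍ + m·l·cosθ·θ̈ − m·l·sinθ·θ̇² = 14.516253 + -0.810170 − -0.000264 = 13.706348
step 4→5:
  ẍ = (ẋ'−ẋ)/dt = (-1.631948312−-1.317858137)/0.044260 = -7.096479
  θ̈ = (θ̇'−θ̇)/dt = (-0.518722717−-0.783383140)/0.044260 = 5.979675
  sinθ=-0.259319, cosθ=0.965792
  F = (M+m)·ẍ + m·l·cosθ·θ̈ − m·l·sinθ·θ̇² = -12.347498 + 0.330203 − -0.009099 = -12.008196
step 5→6:
  ẍ = (ẋ'−ẋ)/dt = (-1.561063584−-1.631948312)/0.044260 = 1.601553
  θ̈ = (θ̇'−θ̇)/dt = (-0.789061592−-0.518722717)/0.044260 = -6.107973
  sinθ=-0.292643, cosθ=0.956222
  F = (M+m)·ẍ + m·l·cosθ·θ̈ − m·l·sinθ·θ̇² = 2.786617 + -0.333945 − -0.004502 = 2.457174
step 6→7:
  ẍ = (ẋ'−ẋ)/dt = (-1.535745347−-1.561063584)/0.044260 = 0.572034
  θ̈ = (θ̇'−θ̇)/dt = (-1.011879358−-0.789061592)/0.044260 = -5.034292
  sinθ=-0.314518, cosθ=0.949252
  F = (M+m)·ẍ + m·l·cosθ·θ̈ − m·l·sinθ·θ̇² = 0.995309 + -0.273237 − -0.011197 = 0.733269
step 7→8:
  ẍ = (ẋ'−ẋ)/dt = (-1.780041244−-1.535745347)/0.044260 = -5.519564
  θ̈ = (θ̇'−θ̇)/dt = (-0.903372266−-1.011879358)/0.044260 = 2.451584
  sinθ=-0.347471, cosθ=0.937691
  F = (M+m)·ẍ + m·l·cosθ·θ̈ − m·l·sinθ·θ̇² = -9.603749 + 0.131440 − -0.020342 = -9.451967

F_0 = 2.921388 N
F_1 = -10.315601 N
F_2 = 2.154749 N
F_3 = 13.706348 N
F_4 = -12.008196 N
F_5 = 2.457174 N
F_6 = 0.733269 N
F_7 = -9.451967 N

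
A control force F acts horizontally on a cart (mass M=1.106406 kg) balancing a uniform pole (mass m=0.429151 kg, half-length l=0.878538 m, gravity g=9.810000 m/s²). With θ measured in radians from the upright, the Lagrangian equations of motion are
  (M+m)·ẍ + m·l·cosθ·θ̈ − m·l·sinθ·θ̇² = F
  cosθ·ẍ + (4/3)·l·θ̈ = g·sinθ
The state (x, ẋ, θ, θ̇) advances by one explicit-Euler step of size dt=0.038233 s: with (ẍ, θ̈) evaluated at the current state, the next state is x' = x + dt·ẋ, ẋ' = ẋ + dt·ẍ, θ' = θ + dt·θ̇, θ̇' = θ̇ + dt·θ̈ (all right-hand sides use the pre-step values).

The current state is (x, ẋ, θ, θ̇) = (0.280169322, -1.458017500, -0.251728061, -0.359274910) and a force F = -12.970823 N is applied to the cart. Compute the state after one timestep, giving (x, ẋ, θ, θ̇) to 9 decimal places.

(0.224424939, -1.836772695, -0.265464219, -0.125877884)

sinθ=-0.249077929, cosθ=0.968483446
temp = (F + m·l·θ̇²·sinθ)/(M+m) = (-12.970823 + -0.012121593)/1.535557 = -8.454876369
θ̈ = (g·sinθ − cosθ·temp)/(l·(4/3 − m·cos²θ/(M+m))) = 6.104596183
ẍ = temp − m·l·θ̈·cosθ/(M+m) = -9.906499503
Euler: x'=0.280169322+0.038233·-1.458017500=0.224424939, ẋ'=-1.458017500+0.038233·-9.906499503=-1.836772695
       θ'=-0.251728061+0.038233·-0.359274910=-0.265464219, θ̇'=-0.359274910+0.038233·6.104596183=-0.125877884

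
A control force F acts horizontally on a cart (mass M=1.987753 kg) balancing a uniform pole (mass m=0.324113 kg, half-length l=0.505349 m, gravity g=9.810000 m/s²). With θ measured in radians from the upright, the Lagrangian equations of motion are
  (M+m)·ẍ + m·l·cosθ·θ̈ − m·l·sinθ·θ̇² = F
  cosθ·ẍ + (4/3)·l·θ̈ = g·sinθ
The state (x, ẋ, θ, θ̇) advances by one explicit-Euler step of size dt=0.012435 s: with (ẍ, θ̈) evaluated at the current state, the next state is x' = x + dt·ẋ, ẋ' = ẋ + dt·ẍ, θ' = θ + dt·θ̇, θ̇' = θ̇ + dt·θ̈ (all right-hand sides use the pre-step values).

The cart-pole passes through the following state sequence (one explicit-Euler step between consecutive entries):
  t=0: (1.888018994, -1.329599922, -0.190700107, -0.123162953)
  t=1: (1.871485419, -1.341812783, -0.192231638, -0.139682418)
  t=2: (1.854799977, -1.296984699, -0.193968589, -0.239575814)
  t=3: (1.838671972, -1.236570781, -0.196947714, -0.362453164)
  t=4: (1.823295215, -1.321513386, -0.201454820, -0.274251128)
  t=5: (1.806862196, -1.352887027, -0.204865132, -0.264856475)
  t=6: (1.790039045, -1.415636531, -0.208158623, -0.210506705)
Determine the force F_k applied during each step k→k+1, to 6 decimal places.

step 0→1:
  ẍ = (ẋ'−ẋ)/dt = (-1.341812783−-1.329599922)/0.012435 = -0.982136
  θ̈ = (θ̇'−θ̇)/dt = (-0.139682418−-0.123162953)/0.012435 = -1.328465
  sinθ=-0.189546, cosθ=0.981872
  F = (M+m)·ẍ + m·l·cosθ·θ̈ − m·l·sinθ·θ̇² = -2.270567 + -0.213645 − -0.000471 = -2.483741
step 1→2:
  ẍ = (ẋ'−ẋ)/dt = (-1.296984699−-1.341812783)/0.012435 = 3.604993
  θ̈ = (θ̇'−θ̇)/dt = (-0.239575814−-0.139682418)/0.012435 = -8.033244
  sinθ=-0.191050, cosθ=0.981580
  F = (M+m)·ẍ + m·l·cosθ·θ̈ − m·l·sinθ·θ̇² = 8.334260 + -1.291531 − -0.000611 = 7.043340
step 2→3:
  ẍ = (ẋ'−ẋ)/dt = (-1.236570781−-1.296984699)/0.012435 = 4.858377
  θ̈ = (θ̇'−θ̇)/dt = (-0.362453164−-0.239575814)/0.012435 = -9.881572
  sinθ=-0.192755, cosθ=0.981247
  F = (M+m)·ẍ + m·l·cosθ·θ̈ − m·l·sinθ·θ̇² = 11.231917 + -1.588153 − -0.001812 = 9.645576
step 3→4:
  ẍ = (ẋ'−ẋ)/dt = (-1.321513386−-1.236570781)/0.012435 = -6.830929
  θ̈ = (θ̇'−θ̇)/dt = (-0.274251128−-0.362453164)/0.012435 = 7.093047
  sinθ=-0.195677, cosθ=0.980668
  F = (M+m)·ẍ + m·l·cosθ·θ̈ − m·l·sinθ·θ̇² = -15.792193 + 1.139313 − -0.004210 = -14.648670
step 4→5:
  ẍ = (ẋ'−ẋ)/dt = (-1.352887027−-1.321513386)/0.012435 = -2.523011
  θ̈ = (θ̇'−θ̇)/dt = (-0.264856475−-0.274251128)/0.012435 = 0.755501
  sinθ=-0.200095, cosθ=0.979777
  F = (M+m)·ẍ + m·l·cosθ·θ̈ − m·l·sinθ·θ̇² = -5.832863 + 0.121241 − -0.002465 = -5.709157
step 5→6:
  ẍ = (ẋ'−ẋ)/dt = (-1.415636531−-1.352887027)/0.012435 = -5.046201
  θ̈ = (θ̇'−θ̇)/dt = (-0.210506705−-0.264856475)/0.012435 = 4.370709
  sinθ=-0.203435, cosθ=0.979088
  F = (M+m)·ẍ + m·l·cosθ·θ̈ − m·l·sinθ·θ̇² = -11.666140 + 0.700909 − -0.002337 = -10.962893

F_0 = -2.483741 N
F_1 = 7.043340 N
F_2 = 9.645576 N
F_3 = -14.648670 N
F_4 = -5.709157 N
F_5 = -10.962893 N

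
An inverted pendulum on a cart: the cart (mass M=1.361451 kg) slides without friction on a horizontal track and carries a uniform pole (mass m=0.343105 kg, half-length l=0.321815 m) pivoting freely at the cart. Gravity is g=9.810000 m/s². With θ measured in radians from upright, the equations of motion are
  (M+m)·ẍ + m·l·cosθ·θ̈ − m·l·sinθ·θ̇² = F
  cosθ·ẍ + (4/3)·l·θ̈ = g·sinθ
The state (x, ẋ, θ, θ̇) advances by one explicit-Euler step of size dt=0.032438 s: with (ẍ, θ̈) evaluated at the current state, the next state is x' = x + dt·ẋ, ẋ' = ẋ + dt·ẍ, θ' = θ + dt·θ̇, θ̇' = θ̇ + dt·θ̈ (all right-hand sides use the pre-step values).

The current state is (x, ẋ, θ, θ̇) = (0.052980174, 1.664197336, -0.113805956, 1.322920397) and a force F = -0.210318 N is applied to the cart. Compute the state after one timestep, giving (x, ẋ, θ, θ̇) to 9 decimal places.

(0.106963407, 1.665372589, -0.070893064, 1.235981104)

sinθ=-0.113560450, cosθ=0.993531089
temp = (F + m·l·θ̇²·sinθ)/(M+m) = (-0.210318 + -0.021944610)/1.704556 = -0.136259888
θ̈ = (g·sinθ − cosθ·temp)/(l·(4/3 − m·cos²θ/(M+m))) = -2.680168105
ẍ = temp − m·l·θ̈·cosθ/(M+m) = 0.036230759
Euler: x'=0.052980174+0.032438·1.664197336=0.106963407, ẋ'=1.664197336+0.032438·0.036230759=1.665372589
       θ'=-0.113805956+0.032438·1.322920397=-0.070893064, θ̇'=1.322920397+0.032438·-2.680168105=1.235981104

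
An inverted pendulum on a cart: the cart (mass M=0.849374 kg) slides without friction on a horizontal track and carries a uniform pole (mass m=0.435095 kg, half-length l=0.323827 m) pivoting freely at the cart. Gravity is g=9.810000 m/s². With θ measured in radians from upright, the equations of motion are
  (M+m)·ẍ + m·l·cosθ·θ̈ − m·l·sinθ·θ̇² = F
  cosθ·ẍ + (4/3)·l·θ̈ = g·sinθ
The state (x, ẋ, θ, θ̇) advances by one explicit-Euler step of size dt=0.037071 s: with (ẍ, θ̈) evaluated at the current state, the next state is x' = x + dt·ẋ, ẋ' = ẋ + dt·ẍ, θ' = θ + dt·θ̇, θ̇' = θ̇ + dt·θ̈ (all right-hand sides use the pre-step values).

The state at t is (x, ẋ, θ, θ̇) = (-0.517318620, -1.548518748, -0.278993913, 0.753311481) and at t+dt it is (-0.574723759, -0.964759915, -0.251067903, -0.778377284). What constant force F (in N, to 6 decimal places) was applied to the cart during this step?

ẍ = (ẋ'−ẋ)/dt = (-0.964759915−-1.548518748)/0.037071 = 15.747048
θ̈ = (θ̇'−θ̇)/dt = (-0.778377284−0.753311481)/0.037071 = -41.317708
sinθ=-0.275389, cosθ=0.961333
F = (M+m)·ẍ + m·l·cosθ·θ̈ − m·l·sinθ·θ̇² = 20.226596 + -5.596380 − -0.022019 = 14.652234

F = 14.652234 N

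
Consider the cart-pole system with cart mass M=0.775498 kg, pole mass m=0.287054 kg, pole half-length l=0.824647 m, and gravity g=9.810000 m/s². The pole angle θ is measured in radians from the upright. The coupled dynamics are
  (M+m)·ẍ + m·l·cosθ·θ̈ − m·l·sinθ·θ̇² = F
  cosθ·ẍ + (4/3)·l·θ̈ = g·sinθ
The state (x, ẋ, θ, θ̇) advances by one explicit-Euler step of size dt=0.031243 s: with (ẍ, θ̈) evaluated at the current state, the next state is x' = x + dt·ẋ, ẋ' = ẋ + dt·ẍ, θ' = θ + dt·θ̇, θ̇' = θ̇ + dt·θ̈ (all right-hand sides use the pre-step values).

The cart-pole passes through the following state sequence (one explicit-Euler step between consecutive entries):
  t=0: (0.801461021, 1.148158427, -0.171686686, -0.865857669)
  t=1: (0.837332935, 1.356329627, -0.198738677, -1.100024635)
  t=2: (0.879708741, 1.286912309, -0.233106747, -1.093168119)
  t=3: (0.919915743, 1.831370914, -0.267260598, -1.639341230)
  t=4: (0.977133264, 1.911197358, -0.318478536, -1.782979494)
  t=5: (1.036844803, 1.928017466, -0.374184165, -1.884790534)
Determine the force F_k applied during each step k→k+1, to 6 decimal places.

F_0 = 5.361949 N
F_1 = -2.253353 N
F_2 = 14.555737 N
F_3 = 1.833181 N
F_4 = 0.075075 N

step 0→1:
  ẍ = (ẋ'−ẋ)/dt = (1.356329627−1.148158427)/0.031243 = 6.662971
  θ̈ = (θ̇'−θ̇)/dt = (-1.100024635−-0.865857669)/0.031243 = -7.495022
  sinθ=-0.170844, cosθ=0.985298
  F = (M+m)·ẍ + m·l·cosθ·θ̈ − m·l·sinθ·θ̇² = 7.079753 + -1.748124 − -0.030320 = 5.361949
step 1→2:
  ẍ = (ẋ'−ẋ)/dt = (1.286912309−1.356329627)/0.031243 = -2.221852
  θ̈ = (θ̇'−θ̇)/dt = (-1.093168119−-1.100024635)/0.031243 = 0.219458
  sinθ=-0.197433, cosθ=0.980316
  F = (M+m)·ẍ + m·l·cosθ·θ̈ − m·l·sinθ·θ̇² = -2.360833 + 0.050927 − -0.056553 = -2.253353
step 2→3:
  ẍ = (ẋ'−ẋ)/dt = (1.831370914−1.286912309)/0.031243 = 17.426579
  θ̈ = (θ̇'−θ̇)/dt = (-1.639341230−-1.093168119)/0.031243 = -17.481455
  sinθ=-0.231001, cosθ=0.972953
  F = (M+m)·ẍ + m·l·cosθ·θ̈ − m·l·sinθ·θ̇² = 18.516646 + -4.026255 − -0.065346 = 14.555737
step 3→4:
  ẍ = (ẋ'−ẋ)/dt = (1.911197358−1.831370914)/0.031243 = 2.555019
  θ̈ = (θ̇'−θ̇)/dt = (-1.782979494−-1.639341230)/0.031243 = -4.597454
  sinθ=-0.264090, cosθ=0.964498
  F = (M+m)·ẍ + m·l·cosθ·θ̈ − m·l·sinθ·θ̇² = 2.714840 + -1.049664 − -0.168005 = 1.833181
step 4→5:
  ẍ = (ẋ'−ẋ)/dt = (1.928017466−1.911197358)/0.031243 = 0.538364
  θ̈ = (θ̇'−θ̇)/dt = (-1.884790534−-1.782979494)/0.031243 = -3.258683
  sinθ=-0.313122, cosθ=0.949713
  F = (M+m)·ẍ + m·l·cosθ·θ̈ − m·l·sinθ·θ̇² = 0.572040 + -0.732599 − -0.235634 = 0.075075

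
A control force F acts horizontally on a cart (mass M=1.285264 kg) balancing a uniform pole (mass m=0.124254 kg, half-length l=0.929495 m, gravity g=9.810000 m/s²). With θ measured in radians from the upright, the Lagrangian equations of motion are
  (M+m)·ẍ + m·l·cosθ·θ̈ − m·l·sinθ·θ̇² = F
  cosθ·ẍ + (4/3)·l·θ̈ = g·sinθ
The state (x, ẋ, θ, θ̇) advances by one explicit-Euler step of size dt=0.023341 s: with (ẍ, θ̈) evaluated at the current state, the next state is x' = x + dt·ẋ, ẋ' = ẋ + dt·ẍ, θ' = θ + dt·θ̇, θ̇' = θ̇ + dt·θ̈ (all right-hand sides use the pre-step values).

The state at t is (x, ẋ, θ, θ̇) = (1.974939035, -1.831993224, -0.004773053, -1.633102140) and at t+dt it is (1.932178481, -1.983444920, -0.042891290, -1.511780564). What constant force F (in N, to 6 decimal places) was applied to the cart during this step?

F = -8.544102 N

ẍ = (ẋ'−ẋ)/dt = (-1.983444920−-1.831993224)/0.023341 = -6.488655
θ̈ = (θ̇'−θ̇)/dt = (-1.511780564−-1.633102140)/0.023341 = 5.197788
sinθ=-0.004773, cosθ=0.999989
F = (M+m)·ẍ + m·l·cosθ·θ̈ − m·l·sinθ·θ̇² = -9.145876 + 0.600304 − -0.001470 = -8.544102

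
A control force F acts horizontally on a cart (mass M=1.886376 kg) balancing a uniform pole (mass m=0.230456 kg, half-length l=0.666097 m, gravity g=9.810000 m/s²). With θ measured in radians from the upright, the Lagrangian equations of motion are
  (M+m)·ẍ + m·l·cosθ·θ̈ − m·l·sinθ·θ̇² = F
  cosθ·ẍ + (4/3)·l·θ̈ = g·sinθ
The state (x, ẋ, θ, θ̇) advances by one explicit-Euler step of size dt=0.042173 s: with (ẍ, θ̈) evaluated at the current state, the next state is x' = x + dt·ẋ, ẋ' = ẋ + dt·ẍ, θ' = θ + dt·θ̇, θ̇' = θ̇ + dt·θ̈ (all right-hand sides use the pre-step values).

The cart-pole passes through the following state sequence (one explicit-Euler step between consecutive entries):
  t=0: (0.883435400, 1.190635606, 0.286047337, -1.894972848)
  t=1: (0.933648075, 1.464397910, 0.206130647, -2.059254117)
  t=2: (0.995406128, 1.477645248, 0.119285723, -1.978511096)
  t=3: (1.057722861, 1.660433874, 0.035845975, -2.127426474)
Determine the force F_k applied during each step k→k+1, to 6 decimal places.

step 0→1:
  ẍ = (ẋ'−ẋ)/dt = (1.464397910−1.190635606)/0.042173 = 6.491412
  θ̈ = (θ̇'−θ̇)/dt = (-2.059254117−-1.894972848)/0.042173 = -3.895413
  sinθ=0.282162, cosθ=0.959367
  F = (M+m)·ẍ + m·l·cosθ·θ̈ − m·l·sinθ·θ̇² = 13.741228 + -0.573672 − 0.155536 = 13.012020
step 1→2:
  ẍ = (ẋ'−ẋ)/dt = (1.477645248−1.464397910)/0.042173 = 0.314119
  θ̈ = (θ̇'−θ̇)/dt = (-1.978511096−-2.059254117)/0.042173 = 1.914567
  sinθ=0.204674, cosθ=0.978830
  F = (M+m)·ẍ + m·l·cosθ·θ̈ − m·l·sinθ·θ̇² = 0.664937 + 0.287676 − 0.133232 = 0.819381
step 2→3:
  ẍ = (ẋ'−ẋ)/dt = (1.660433874−1.477645248)/0.042173 = 4.334257
  θ̈ = (θ̇'−θ̇)/dt = (-2.127426474−-1.978511096)/0.042173 = -3.531060
  sinθ=0.119003, cosθ=0.992894
  F = (M+m)·ẍ + m·l·cosθ·θ̈ − m·l·sinθ·θ̇² = 9.174894 + -0.538187 − 0.071509 = 8.565198

F_0 = 13.012020 N
F_1 = 0.819381 N
F_2 = 8.565198 N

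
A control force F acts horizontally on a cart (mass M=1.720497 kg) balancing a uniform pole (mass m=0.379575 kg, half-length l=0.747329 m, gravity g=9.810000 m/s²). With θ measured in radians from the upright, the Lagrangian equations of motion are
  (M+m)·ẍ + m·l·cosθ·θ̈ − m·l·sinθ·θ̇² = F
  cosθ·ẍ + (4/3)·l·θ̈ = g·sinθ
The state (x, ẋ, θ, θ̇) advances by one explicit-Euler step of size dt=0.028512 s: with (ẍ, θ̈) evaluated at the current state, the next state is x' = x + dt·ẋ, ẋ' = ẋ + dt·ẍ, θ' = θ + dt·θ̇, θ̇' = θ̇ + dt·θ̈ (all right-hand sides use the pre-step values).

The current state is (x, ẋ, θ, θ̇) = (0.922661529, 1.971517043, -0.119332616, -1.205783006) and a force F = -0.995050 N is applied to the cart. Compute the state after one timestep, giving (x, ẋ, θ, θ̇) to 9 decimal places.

sinθ=-0.119049596, cosθ=0.992888309
temp = (F + m·l·θ̇²·sinθ)/(M+m) = (-0.995050 + -0.049099343)/2.100072 = -0.497196926
θ̈ = (g·sinθ − cosθ·temp)/(l·(4/3 − m·cos²θ/(M+m))) = -0.780994700
ẍ = temp − m·l·θ̈·cosθ/(M+m) = -0.392454233
Euler: x'=0.922661529+0.028512·1.971517043=0.978873423, ẋ'=1.971517043+0.028512·-0.392454233=1.960327388
       θ'=-0.119332616+0.028512·-1.205783006=-0.153711901, θ̇'=-1.205783006+0.028512·-0.780994700=-1.228050727

(0.978873423, 1.960327388, -0.153711901, -1.228050727)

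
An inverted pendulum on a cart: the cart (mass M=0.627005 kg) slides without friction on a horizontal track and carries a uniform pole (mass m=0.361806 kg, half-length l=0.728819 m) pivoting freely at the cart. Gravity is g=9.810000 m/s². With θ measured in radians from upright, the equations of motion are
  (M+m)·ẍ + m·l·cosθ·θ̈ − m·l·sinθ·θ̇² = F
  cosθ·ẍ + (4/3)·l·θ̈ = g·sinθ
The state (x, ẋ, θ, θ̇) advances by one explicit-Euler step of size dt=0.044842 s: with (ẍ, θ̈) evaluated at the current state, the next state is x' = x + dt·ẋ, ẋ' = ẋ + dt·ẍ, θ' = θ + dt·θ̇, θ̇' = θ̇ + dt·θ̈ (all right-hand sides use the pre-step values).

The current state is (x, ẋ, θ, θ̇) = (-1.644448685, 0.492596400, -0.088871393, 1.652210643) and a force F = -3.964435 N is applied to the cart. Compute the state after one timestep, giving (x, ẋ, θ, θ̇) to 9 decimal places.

sinθ=-0.088754453, cosθ=0.996053536
temp = (F + m·l·θ̇²·sinθ)/(M+m) = (-3.964435 + -0.063887579)/0.988811 = -4.073905508
θ̈ = (g·sinθ − cosθ·temp)/(l·(4/3 − m·cos²θ/(M+m))) = 4.506811229
ẍ = temp − m·l·θ̈·cosθ/(M+m) = -5.271015928
Euler: x'=-1.644448685+0.044842·0.492596400=-1.622359677, ẋ'=0.492596400+0.044842·-5.271015928=0.256233504
       θ'=-0.088871393+0.044842·1.652210643=-0.014782963, θ̇'=1.652210643+0.044842·4.506811229=1.854305072

(-1.622359677, 0.256233504, -0.014782963, 1.854305072)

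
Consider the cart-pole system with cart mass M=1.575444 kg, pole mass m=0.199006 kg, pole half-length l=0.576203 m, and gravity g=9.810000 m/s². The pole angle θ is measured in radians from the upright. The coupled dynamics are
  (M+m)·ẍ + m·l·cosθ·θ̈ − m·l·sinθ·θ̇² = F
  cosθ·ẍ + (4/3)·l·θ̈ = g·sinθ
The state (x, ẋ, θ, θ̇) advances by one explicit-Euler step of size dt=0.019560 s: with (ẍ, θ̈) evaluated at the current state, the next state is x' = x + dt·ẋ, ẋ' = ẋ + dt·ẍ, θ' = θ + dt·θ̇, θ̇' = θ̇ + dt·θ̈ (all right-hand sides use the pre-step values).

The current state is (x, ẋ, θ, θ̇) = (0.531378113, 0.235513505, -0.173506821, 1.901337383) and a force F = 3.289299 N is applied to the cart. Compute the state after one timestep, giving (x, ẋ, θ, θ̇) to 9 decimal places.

sinθ=-0.172637571, cosθ=0.984985416
temp = (F + m·l·θ̇²·sinθ)/(M+m) = (3.289299 + -0.071564127)/1.774450 = 1.813370269
θ̈ = (g·sinθ − cosθ·temp)/(l·(4/3 − m·cos²θ/(M+m))) = -4.931747633
ẍ = temp − m·l·θ̈·cosθ/(M+m) = 2.127282736
Euler: x'=0.531378113+0.019560·0.235513505=0.535984757, ẋ'=0.235513505+0.019560·2.127282736=0.277123155
       θ'=-0.173506821+0.019560·1.901337383=-0.136316662, θ̇'=1.901337383+0.019560·-4.931747633=1.804872399

(0.535984757, 0.277123155, -0.136316662, 1.804872399)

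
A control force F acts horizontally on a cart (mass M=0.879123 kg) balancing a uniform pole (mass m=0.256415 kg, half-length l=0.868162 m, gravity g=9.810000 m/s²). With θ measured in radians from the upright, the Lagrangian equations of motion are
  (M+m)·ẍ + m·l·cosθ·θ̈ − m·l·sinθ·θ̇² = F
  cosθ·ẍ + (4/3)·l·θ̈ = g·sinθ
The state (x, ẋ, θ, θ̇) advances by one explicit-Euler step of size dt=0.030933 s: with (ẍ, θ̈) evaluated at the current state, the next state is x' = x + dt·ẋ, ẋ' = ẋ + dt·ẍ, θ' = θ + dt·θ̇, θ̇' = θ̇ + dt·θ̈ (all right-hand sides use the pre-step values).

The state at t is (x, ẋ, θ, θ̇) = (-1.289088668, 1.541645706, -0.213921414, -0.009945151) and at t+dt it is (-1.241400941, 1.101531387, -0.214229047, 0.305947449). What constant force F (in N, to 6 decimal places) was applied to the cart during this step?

ẍ = (ẋ'−ẋ)/dt = (1.101531387−1.541645706)/0.030933 = -14.227987
θ̈ = (θ̇'−θ̇)/dt = (0.305947449−-0.009945151)/0.030933 = 10.212155
sinθ=-0.212294, cosθ=0.977206
F = (M+m)·ẍ + m·l·cosθ·θ̈ − m·l·sinθ·θ̇² = -16.156420 + 2.221507 − -0.000005 = -13.934908

F = -13.934908 N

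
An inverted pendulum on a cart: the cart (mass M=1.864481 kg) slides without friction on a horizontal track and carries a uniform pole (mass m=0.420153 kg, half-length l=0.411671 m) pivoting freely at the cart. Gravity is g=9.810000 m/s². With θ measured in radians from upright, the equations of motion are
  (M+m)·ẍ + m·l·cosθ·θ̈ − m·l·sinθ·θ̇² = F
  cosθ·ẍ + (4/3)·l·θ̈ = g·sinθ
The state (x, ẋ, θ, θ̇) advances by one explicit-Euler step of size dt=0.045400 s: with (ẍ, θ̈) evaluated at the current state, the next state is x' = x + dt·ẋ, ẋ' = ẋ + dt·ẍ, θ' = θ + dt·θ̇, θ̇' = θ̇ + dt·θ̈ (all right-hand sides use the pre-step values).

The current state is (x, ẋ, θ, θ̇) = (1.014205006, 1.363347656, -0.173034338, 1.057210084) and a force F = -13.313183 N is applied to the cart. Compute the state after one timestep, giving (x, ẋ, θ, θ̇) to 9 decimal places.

sinθ=-0.172172163, cosθ=0.985066874
temp = (F + m·l·θ̇²·sinθ)/(M+m) = (-13.313183 + -0.033284595)/2.284634 = -5.841840573
θ̈ = (g·sinθ − cosθ·temp)/(l·(4/3 − m·cos²θ/(M+m))) = 8.551387312
ẍ = temp − m·l·θ̈·cosθ/(M+m) = -6.479580194
Euler: x'=1.014205006+0.045400·1.363347656=1.076100990, ẋ'=1.363347656+0.045400·-6.479580194=1.069174715
       θ'=-0.173034338+0.045400·1.057210084=-0.125037000, θ̇'=1.057210084+0.045400·8.551387312=1.445443068

(1.076100990, 1.069174715, -0.125037000, 1.445443068)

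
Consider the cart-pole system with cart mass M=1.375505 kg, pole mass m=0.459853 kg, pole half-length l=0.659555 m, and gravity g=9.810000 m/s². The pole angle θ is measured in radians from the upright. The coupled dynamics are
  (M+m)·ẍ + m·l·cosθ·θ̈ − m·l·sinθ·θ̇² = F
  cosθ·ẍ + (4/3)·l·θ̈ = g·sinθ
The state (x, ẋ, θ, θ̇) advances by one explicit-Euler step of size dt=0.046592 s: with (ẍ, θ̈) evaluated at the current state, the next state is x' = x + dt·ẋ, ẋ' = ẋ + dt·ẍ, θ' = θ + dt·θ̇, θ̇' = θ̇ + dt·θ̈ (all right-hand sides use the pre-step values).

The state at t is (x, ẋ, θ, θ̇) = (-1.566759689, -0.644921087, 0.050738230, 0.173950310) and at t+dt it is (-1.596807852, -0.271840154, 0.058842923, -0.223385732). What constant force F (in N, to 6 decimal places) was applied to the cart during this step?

ẍ = (ẋ'−ẋ)/dt = (-0.271840154−-0.644921087)/0.046592 = 8.007403
θ̈ = (θ̇'−θ̇)/dt = (-0.223385732−0.173950310)/0.046592 = -8.527989
sinθ=0.050716, cosθ=0.998713
F = (M+m)·ẍ + m·l·cosθ·θ̈ − m·l·sinθ·θ̇² = 14.696452 + -2.583196 − 0.000465 = 12.112790

F = 12.112790 N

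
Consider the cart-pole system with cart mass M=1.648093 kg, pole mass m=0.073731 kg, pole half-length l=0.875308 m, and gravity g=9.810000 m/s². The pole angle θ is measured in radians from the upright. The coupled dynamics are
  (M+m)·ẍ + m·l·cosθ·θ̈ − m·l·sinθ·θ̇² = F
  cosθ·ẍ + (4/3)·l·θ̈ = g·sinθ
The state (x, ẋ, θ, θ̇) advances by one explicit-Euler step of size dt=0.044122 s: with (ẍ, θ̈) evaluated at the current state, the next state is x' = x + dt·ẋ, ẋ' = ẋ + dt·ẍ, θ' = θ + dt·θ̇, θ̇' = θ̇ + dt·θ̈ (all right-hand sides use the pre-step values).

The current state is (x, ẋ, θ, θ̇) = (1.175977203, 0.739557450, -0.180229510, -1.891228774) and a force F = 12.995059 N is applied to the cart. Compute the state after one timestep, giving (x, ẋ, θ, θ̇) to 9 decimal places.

sinθ=-0.179255371, cosθ=0.983802578
temp = (F + m·l·θ̇²·sinθ)/(M+m) = (12.995059 + -0.041378175)/1.721824 = 7.523231657
θ̈ = (g·sinθ − cosθ·temp)/(l·(4/3 − m·cos²θ/(M+m))) = -8.100346475
ẍ = temp − m·l·θ̈·cosθ/(M+m) = 7.821930690
Euler: x'=1.175977203+0.044122·0.739557450=1.208607957, ẋ'=0.739557450+0.044122·7.821930690=1.084676676
       θ'=-0.180229510+0.044122·-1.891228774=-0.263674306, θ̇'=-1.891228774+0.044122·-8.100346475=-2.248632261

(1.208607957, 1.084676676, -0.263674306, -2.248632261)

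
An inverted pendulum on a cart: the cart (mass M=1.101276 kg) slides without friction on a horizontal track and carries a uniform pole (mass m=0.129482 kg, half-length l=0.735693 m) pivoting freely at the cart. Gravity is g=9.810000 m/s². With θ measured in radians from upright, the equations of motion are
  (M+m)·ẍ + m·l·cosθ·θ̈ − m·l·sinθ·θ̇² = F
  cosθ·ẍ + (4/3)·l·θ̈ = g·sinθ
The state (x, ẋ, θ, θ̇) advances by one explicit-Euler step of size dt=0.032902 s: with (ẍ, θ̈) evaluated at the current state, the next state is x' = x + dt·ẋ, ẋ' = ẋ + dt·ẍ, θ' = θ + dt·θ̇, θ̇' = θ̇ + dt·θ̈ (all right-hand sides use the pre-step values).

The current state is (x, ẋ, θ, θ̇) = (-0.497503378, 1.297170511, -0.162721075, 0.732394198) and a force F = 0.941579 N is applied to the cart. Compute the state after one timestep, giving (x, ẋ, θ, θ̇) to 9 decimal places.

(-0.454823874, 1.328607303, -0.138623841, 0.647462744)

sinθ=-0.162003933, cosθ=0.986790112
temp = (F + m·l·θ̇²·sinθ)/(M+m) = (0.941579 + -0.008277923)/1.230758 = 0.758314045
θ̈ = (g·sinθ − cosθ·temp)/(l·(4/3 − m·cos²θ/(M+m))) = -2.581346230
ẍ = temp − m·l·θ̈·cosθ/(M+m) = 0.955467505
Euler: x'=-0.497503378+0.032902·1.297170511=-0.454823874, ẋ'=1.297170511+0.032902·0.955467505=1.328607303
       θ'=-0.162721075+0.032902·0.732394198=-0.138623841, θ̇'=0.732394198+0.032902·-2.581346230=0.647462744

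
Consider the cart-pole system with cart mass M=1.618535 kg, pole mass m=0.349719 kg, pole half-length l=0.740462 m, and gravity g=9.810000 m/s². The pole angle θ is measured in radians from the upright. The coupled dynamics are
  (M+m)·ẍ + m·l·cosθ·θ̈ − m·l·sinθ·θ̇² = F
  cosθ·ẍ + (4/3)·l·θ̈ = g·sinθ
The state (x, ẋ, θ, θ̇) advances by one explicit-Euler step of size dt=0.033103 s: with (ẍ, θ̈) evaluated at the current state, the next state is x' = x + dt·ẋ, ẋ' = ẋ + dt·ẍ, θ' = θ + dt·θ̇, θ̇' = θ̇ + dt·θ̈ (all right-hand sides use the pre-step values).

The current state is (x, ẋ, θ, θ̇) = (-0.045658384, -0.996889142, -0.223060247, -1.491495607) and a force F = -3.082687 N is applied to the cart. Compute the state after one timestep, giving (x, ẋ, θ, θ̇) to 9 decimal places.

sinθ=-0.221215084, cosθ=0.975225044
temp = (F + m·l·θ̇²·sinθ)/(M+m) = (-3.082687 + -0.127432645)/1.968254 = -1.630947858
θ̈ = (g·sinθ − cosθ·temp)/(l·(4/3 − m·cos²θ/(M+m))) = -0.672243662
ẍ = temp − m·l·θ̈·cosθ/(M+m) = -1.544695213
Euler: x'=-0.045658384+0.033103·-0.996889142=-0.078658405, ẋ'=-0.996889142+0.033103·-1.544695213=-1.048023188
       θ'=-0.223060247+0.033103·-1.491495607=-0.272433226, θ̇'=-1.491495607+0.033103·-0.672243662=-1.513748889

(-0.078658405, -1.048023188, -0.272433226, -1.513748889)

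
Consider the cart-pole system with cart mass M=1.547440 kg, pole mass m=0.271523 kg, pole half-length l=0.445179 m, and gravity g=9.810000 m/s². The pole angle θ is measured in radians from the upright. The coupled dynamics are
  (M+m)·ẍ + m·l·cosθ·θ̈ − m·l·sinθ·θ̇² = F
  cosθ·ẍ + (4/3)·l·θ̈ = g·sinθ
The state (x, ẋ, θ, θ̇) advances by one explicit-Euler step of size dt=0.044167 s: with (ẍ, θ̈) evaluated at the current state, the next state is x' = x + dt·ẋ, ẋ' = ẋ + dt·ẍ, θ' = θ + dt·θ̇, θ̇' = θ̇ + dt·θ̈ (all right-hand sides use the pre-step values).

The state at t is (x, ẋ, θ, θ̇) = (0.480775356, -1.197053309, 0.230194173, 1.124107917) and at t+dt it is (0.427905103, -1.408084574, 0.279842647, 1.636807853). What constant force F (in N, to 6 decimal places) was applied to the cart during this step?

F = -7.359765 N

ẍ = (ẋ'−ẋ)/dt = (-1.408084574−-1.197053309)/0.044167 = -4.778030
θ̈ = (θ̇'−θ̇)/dt = (1.636807853−1.124107917)/0.044167 = 11.608213
sinθ=0.228167, cosθ=0.973622
F = (M+m)·ẍ + m·l·cosθ·θ̈ − m·l·sinθ·θ̇² = -8.691060 + 1.366146 − 0.034851 = -7.359765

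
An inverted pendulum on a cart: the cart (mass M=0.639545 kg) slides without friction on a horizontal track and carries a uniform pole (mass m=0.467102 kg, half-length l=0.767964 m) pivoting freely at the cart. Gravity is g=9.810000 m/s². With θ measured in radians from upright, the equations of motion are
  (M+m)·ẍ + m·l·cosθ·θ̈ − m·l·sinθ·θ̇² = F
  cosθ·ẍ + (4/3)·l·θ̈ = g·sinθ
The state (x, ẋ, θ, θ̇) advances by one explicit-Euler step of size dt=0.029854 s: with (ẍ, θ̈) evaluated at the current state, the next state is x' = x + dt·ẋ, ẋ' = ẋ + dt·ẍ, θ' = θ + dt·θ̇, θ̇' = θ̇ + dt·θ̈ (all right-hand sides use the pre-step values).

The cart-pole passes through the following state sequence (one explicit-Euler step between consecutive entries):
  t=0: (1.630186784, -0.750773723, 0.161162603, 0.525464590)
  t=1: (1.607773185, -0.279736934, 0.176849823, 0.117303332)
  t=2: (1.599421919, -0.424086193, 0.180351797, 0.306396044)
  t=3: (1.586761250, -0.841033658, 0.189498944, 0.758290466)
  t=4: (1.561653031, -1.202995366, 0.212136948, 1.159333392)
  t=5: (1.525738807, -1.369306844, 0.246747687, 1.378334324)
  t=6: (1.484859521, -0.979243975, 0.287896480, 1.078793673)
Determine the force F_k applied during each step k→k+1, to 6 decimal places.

F_0 = 12.603996 N
F_1 = -3.115050 N
F_2 = -10.119942 N
F_3 = -8.723720 N
F_4 = -3.693986 N
F_5 = 10.802456 N

step 0→1:
  ẍ = (ẋ'−ẋ)/dt = (-0.279736934−-0.750773723)/0.029854 = 15.778013
  θ̈ = (θ̇'−θ̇)/dt = (0.117303332−0.525464590)/0.029854 = -13.671912
  sinθ=0.160466, cosθ=0.987041
  F = (M+m)·ẍ + m·l·cosθ·θ̈ − m·l·sinθ·θ̇² = 17.460690 + -4.840801 − 0.015894 = 12.603996
step 1→2:
  ẍ = (ẋ'−ẋ)/dt = (-0.424086193−-0.279736934)/0.029854 = -4.835173
  θ̈ = (θ̇'−θ̇)/dt = (0.306396044−0.117303332)/0.029854 = 6.333915
  sinθ=0.175929, cosθ=0.984403
  F = (M+m)·ẍ + m·l·cosθ·θ̈ − m·l·sinθ·θ̇² = -5.350830 + 2.236648 − 0.000868 = -3.115050
step 2→3:
  ẍ = (ẋ'−ẋ)/dt = (-0.841033658−-0.424086193)/0.029854 = -13.966218
  θ̈ = (θ̇'−θ̇)/dt = (0.758290466−0.306396044)/0.029854 = 15.136813
  sinθ=0.179376, cosθ=0.983781
  F = (M+m)·ẍ + m·l·cosθ·θ̈ − m·l·sinθ·θ̇² = -15.455673 + 5.341772 − 0.006041 = -10.119942
step 3→4:
  ẍ = (ẋ'−ẋ)/dt = (-1.202995366−-0.841033658)/0.029854 = -12.124396
  θ̈ = (θ̇'−θ̇)/dt = (1.159333392−0.758290466)/0.029854 = 13.433474
  sinθ=0.188367, cosθ=0.982099
  F = (M+m)·ẍ + m·l·cosθ·θ̈ − m·l·sinθ·θ̇² = -13.417426 + 4.732559 − 0.038853 = -8.723720
step 4→5:
  ẍ = (ẋ'−ẋ)/dt = (-1.369306844−-1.202995366)/0.029854 = -5.570827
  θ̈ = (θ̇'−θ̇)/dt = (1.378334324−1.159333392)/0.029854 = 7.335732
  sinθ=0.210549, cosθ=0.977583
  F = (M+m)·ẍ + m·l·cosθ·θ̈ − m·l·sinθ·θ̇² = -6.164939 + 2.572467 − 0.101513 = -3.693986
step 5→6:
  ẍ = (ẋ'−ẋ)/dt = (-0.979243975−-1.369306844)/0.029854 = 13.065682
  θ̈ = (θ̇'−θ̇)/dt = (1.078793673−1.378334324)/0.029854 = -10.033518
  sinθ=0.244251, cosθ=0.969712
  F = (M+m)·ẍ + m·l·cosθ·θ̈ − m·l·sinθ·θ̇² = 14.459098 + -3.490186 − 0.166456 = 10.802456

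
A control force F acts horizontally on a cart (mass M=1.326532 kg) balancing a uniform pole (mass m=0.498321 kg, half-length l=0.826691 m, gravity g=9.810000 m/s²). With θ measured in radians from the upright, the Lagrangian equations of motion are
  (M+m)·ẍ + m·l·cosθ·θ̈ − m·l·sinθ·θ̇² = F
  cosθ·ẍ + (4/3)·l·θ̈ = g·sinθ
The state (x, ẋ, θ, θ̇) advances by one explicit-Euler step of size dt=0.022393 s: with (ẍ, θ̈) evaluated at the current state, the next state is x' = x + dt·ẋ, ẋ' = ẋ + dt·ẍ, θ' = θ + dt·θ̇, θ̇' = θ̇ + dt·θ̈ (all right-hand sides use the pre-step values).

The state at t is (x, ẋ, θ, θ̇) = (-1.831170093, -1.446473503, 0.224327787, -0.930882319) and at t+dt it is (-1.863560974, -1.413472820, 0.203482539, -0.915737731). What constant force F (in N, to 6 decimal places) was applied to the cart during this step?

F = 2.881515 N

ẍ = (ẋ'−ẋ)/dt = (-1.413472820−-1.446473503)/0.022393 = 1.473705
θ̈ = (θ̇'−θ̇)/dt = (-0.915737731−-0.930882319)/0.022393 = 0.676309
sinθ=0.222451, cosθ=0.974944
F = (M+m)·ẍ + m·l·cosθ·θ̈ − m·l·sinθ·θ̇² = 2.689296 + 0.271630 − 0.079410 = 2.881515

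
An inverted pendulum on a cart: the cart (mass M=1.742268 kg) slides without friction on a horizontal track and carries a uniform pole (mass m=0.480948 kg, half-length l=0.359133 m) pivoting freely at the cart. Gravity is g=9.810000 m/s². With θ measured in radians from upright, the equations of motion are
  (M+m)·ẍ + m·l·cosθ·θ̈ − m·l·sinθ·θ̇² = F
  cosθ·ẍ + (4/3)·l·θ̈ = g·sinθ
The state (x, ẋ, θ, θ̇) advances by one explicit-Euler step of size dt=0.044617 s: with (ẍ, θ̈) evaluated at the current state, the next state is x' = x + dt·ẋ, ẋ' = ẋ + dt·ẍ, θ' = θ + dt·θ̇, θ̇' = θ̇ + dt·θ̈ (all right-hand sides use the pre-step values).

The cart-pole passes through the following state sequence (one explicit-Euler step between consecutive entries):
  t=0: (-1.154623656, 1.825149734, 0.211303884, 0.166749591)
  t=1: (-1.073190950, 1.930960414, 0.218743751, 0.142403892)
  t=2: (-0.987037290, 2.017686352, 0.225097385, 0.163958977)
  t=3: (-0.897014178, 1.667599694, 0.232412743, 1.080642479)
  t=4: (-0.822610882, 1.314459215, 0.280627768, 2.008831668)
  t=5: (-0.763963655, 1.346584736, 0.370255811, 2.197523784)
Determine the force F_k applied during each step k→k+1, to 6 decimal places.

step 0→1:
  ẍ = (ẋ'−ẋ)/dt = (1.930960414−1.825149734)/0.044617 = 2.371533
  θ̈ = (θ̇'−θ̇)/dt = (0.142403892−0.166749591)/0.044617 = -0.545660
  sinθ=0.209735, cosθ=0.977758
  F = (M+m)·ẍ + m·l·cosθ·θ̈ − m·l·sinθ·θ̇² = 5.272430 + -0.092152 − 0.001007 = 5.179270
step 1→2:
  ẍ = (ẋ'−ẋ)/dt = (2.017686352−1.930960414)/0.044617 = 1.943787
  θ̈ = (θ̇'−θ̇)/dt = (0.163958977−0.142403892)/0.044617 = 0.483114
  sinθ=0.217003, cosθ=0.976171
  F = (M+m)·ẍ + m·l·cosθ·θ̈ − m·l·sinθ·θ̇² = 4.321458 + 0.081457 − 0.000760 = 4.402155
step 2→3:
  ẍ = (ẋ'−ẋ)/dt = (1.667599694−2.017686352)/0.044617 = -7.846486
  θ̈ = (θ̇'−θ̇)/dt = (1.080642479−0.163958977)/0.044617 = 20.545610
  sinθ=0.223201, cosθ=0.974772
  F = (M+m)·ẍ + m·l·cosθ·θ̈ − m·l·sinθ·θ̇² = -17.444433 + 3.459200 − 0.001036 = -13.986269
step 3→4:
  ẍ = (ẋ'−ẋ)/dt = (1.314459215−1.667599694)/0.044617 = -7.914931
  θ̈ = (θ̇'−θ̇)/dt = (2.008831668−1.080642479)/0.044617 = 20.803487
  sinθ=0.230326, cosθ=0.973114
  F = (M+m)·ẍ + m·l·cosθ·θ̈ − m·l·sinθ·θ̇² = -17.596601 + 3.496657 − 0.046458 = -14.146402
step 4→5:
  ẍ = (ẋ'−ẋ)/dt = (1.346584736−1.314459215)/0.044617 = 0.720029
  θ̈ = (θ̇'−θ̇)/dt = (2.197523784−2.008831668)/0.044617 = 4.229153
  sinθ=0.276959, cosθ=0.960882
  F = (M+m)·ẍ + m·l·cosθ·θ̈ − m·l·sinθ·θ̇² = 1.600779 + 0.701902 − 0.193044 = 2.109638

F_0 = 5.179270 N
F_1 = 4.402155 N
F_2 = -13.986269 N
F_3 = -14.146402 N
F_4 = 2.109638 N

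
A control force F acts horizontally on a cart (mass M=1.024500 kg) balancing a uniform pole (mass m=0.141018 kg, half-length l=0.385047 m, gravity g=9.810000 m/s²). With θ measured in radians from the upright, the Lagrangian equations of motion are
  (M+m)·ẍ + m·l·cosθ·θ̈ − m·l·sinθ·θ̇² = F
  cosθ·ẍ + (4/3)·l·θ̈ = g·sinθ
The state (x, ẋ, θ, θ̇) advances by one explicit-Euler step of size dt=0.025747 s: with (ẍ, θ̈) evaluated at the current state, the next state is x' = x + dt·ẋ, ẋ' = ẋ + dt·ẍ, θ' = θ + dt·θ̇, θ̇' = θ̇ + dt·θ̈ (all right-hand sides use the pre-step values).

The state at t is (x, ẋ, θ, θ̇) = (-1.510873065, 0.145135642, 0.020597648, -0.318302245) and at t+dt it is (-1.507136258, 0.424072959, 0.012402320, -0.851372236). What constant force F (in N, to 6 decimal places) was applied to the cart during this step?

F = 11.502884 N

ẍ = (ẋ'−ẋ)/dt = (0.424072959−0.145135642)/0.025747 = 10.833779
θ̈ = (θ̇'−θ̇)/dt = (-0.851372236−-0.318302245)/0.025747 = -20.704159
sinθ=0.020596, cosθ=0.999788
F = (M+m)·ẍ + m·l·cosθ·θ̈ − m·l·sinθ·θ̇² = 12.626965 + -1.123968 − 0.000113 = 11.502884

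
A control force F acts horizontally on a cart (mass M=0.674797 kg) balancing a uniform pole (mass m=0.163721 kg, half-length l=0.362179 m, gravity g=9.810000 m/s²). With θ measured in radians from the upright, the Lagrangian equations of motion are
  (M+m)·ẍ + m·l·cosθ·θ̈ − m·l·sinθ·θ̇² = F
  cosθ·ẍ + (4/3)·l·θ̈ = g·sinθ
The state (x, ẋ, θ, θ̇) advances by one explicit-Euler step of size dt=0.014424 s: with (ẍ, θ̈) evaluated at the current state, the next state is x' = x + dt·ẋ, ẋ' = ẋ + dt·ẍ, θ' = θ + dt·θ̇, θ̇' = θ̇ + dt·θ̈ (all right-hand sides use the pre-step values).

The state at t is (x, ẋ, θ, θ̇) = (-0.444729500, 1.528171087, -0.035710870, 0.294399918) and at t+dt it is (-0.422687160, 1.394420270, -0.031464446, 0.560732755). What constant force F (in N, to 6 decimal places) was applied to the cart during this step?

F = -6.681041 N

ẍ = (ẋ'−ẋ)/dt = (1.394420270−1.528171087)/0.014424 = -9.272796
θ̈ = (θ̇'−θ̇)/dt = (0.560732755−0.294399918)/0.014424 = 18.464562
sinθ=-0.035703, cosθ=0.999362
F = (M+m)·ẍ + m·l·cosθ·θ̈ − m·l·sinθ·θ̇² = -7.775407 + 1.094182 − -0.000183 = -6.681041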